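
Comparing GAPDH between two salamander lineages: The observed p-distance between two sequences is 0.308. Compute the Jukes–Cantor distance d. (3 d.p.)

0.397

d = −(3/4) ln(1 − 4p/3) = −0.75 ln(1 − 0.410667) = −0.75 ln(0.589333)
  = −0.75 × (-0.528764) = 0.396573 substitutions/site.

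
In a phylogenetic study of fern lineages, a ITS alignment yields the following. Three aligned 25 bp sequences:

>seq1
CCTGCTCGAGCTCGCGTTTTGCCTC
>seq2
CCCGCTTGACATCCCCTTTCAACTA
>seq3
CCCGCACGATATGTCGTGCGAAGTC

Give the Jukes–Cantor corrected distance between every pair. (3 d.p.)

d(seq1,seq2) = 0.572, d(seq1,seq3) = 0.766, d(seq2,seq3) = 0.663

seq1–seq2: 10/25 sites differ → p = 0.4, d = −0.75 ln(1 − 0.533333) = 0.571605 ≈ 0.572.
seq1–seq3: 12/25 sites differ → p = 0.48, d = −0.75 ln(1 − 0.64) = 0.766238 ≈ 0.766.
seq2–seq3: 11/25 sites differ → p = 0.44, d = −0.75 ln(1 − 0.586667) = 0.662626 ≈ 0.663.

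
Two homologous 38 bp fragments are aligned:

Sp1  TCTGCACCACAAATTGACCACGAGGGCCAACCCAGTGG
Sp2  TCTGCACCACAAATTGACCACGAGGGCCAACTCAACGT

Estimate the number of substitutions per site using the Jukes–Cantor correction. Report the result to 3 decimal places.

0.113

The sequences differ at 4 of 38 sites (32, 35, 36, 38), so p = 4/38 ≈ 0.105263.
d = −(3/4) ln(1 − 4p/3) = −0.75 ln(1 − 0.140351) = −0.75 ln(0.859649)
  = −0.75 × (-0.151231) = 0.113423 substitutions/site.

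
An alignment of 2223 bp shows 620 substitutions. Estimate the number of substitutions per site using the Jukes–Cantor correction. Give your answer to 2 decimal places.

0.35

p = 620/2223 ≈ 0.278902.
d = −(3/4) ln(1 − 4p/3) = −0.75 ln(1 − 0.371869) = −0.75 ln(0.628131)
  = −0.75 × (-0.465007) = 0.348755 substitutions/site.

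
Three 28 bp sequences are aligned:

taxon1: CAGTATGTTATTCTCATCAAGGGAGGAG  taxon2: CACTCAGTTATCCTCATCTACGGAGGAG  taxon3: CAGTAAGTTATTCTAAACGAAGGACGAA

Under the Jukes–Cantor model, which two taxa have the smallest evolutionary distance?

taxon1 and taxon2

taxon1–taxon2: 6/28 differ, p = 0.214, d = 0.252.
taxon1–taxon3: 7/28 differ, p = 0.250, d = 0.304.
taxon2–taxon3: 9/28 differ, p = 0.321, d = 0.420.
The smallest distance is between taxon1 and taxon2.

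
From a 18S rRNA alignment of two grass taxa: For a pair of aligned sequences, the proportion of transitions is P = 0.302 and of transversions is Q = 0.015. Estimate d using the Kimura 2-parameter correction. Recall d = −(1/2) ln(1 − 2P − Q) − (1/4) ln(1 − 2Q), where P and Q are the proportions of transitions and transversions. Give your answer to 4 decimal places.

0.4901

Under the Kimura two-parameter model, d = −½ ln(1 − 2P − Q) − ¼ ln(1 − 2Q).
1 − 2P − Q = 0.381, giving −½ ln(0.381) = 0.482478.
1 − 2Q = 0.97, giving −¼ ln(0.97) = 0.007615.
d = 0.482478 + 0.007615 = 0.490093.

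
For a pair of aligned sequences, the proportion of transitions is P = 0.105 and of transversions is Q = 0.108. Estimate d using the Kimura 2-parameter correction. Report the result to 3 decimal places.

0.252

Under the Kimura two-parameter model, d = −½ ln(1 − 2P − Q) − ¼ ln(1 − 2Q).
1 − 2P − Q = 0.682, giving −½ ln(0.682) = 0.191363.
1 − 2Q = 0.784, giving −¼ ln(0.784) = 0.060837.
d = 0.191363 + 0.060837 = 0.252200.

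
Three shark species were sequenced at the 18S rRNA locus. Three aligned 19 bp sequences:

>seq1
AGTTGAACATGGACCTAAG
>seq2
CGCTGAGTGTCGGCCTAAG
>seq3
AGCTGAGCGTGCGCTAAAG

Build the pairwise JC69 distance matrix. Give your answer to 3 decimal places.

d(seq1,seq2) = 0.507, d(seq1,seq3) = 0.507, d(seq2,seq3) = 0.410

seq1–seq2: 7/19 sites differ → p ≈ 0.368421, d = −0.75 ln(1 − 0.491228) = 0.506816 ≈ 0.507.
seq1–seq3: 7/19 sites differ → p ≈ 0.368421, d = −0.75 ln(1 − 0.491228) = 0.506816 ≈ 0.507.
seq2–seq3: 6/19 sites differ → p ≈ 0.315789, d = −0.75 ln(1 − 0.421052) = 0.409907 ≈ 0.410.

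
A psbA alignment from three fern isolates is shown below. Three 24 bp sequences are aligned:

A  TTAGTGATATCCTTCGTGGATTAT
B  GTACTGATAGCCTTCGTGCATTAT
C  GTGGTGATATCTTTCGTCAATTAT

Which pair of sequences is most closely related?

A–B: 4/24 differ, p = 0.167, d = 0.188.
A–C: 5/24 differ, p = 0.208, d = 0.244.
B–C: 6/24 differ, p = 0.250, d = 0.304.
The smallest distance is between A and B.

A and B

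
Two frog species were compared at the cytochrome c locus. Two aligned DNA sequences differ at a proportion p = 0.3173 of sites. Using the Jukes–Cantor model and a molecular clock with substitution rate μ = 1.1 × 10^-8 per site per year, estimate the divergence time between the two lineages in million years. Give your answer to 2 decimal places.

d = −(3/4) ln(1 − 4p/3) = −0.75 ln(1 − 0.423067) = −0.75 ln(0.576933)
  = −0.75 × (-0.550029) = 0.412522 substitutions/site.
Under a molecular clock d = 2μt, so t = d/(2μ) = 0.412522 / (2 × 1.1 × 10^-8) = 18.75 million years.

18.75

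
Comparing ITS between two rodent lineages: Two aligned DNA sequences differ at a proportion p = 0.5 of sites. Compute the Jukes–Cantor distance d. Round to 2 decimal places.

0.82

d = −(3/4) ln(1 − 4p/3) = −0.75 ln(1 − 0.666667) = −0.75 ln(0.333333)
  = −0.75 × (-1.098613) = 0.823960 substitutions/site.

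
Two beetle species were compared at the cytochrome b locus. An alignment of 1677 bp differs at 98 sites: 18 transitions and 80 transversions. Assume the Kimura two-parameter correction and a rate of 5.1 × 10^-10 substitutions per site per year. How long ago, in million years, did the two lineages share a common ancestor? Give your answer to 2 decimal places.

P = 18/1677 ≈ 0.010733 and Q = 80/1677 ≈ 0.047704.
Under the Kimura two-parameter model, d = −½ ln(1 − 2P − Q) − ¼ ln(1 − 2Q).
1 − 2P − Q = 0.93083, giving −½ ln(0.93083) = 0.035839.
1 − 2Q = 0.904592, giving −¼ ln(0.904592) = 0.025068.
d = 0.035839 + 0.025068 = 0.060907.
Under a molecular clock d = 2μt, so t = d/(2μ) = 0.060907 / (2 × 5.1 × 10^-10) = 59.71 million years.

59.71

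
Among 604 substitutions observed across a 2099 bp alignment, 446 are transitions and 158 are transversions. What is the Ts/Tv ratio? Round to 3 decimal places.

R = 446/158 = 2.822784… ≈ 2.823 (to 3 d.p.).

2.823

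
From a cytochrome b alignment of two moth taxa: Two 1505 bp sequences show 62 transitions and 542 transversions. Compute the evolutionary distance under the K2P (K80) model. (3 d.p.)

0.611

P = 62/1505 ≈ 0.041196 and Q = 542/1505 ≈ 0.360133.
Under the Kimura two-parameter model, d = −½ ln(1 − 2P − Q) − ¼ ln(1 − 2Q).
1 − 2P − Q = 0.557475, giving −½ ln(0.557475) = 0.292169.
1 − 2Q = 0.279734, giving −¼ ln(0.279734) = 0.318479.
d = 0.292169 + 0.318479 = 0.610648.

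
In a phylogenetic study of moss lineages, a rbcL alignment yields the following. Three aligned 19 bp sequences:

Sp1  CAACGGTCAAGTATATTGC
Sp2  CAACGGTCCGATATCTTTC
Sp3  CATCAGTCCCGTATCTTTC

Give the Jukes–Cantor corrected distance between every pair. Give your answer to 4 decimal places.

d(Sp1,Sp2) = 0.3241, d(Sp1,Sp3) = 0.4099, d(Sp2,Sp3) = 0.2471

Sp1–Sp2: 5/19 sites differ → p ≈ 0.263158, d = −0.75 ln(1 − 0.350877) = 0.324100 ≈ 0.3241.
Sp1–Sp3: 6/19 sites differ → p ≈ 0.315789, d = −0.75 ln(1 − 0.421052) = 0.409907 ≈ 0.4099.
Sp2–Sp3: 4/19 sites differ → p ≈ 0.210526, d = −0.75 ln(1 − 0.280701) = 0.247109 ≈ 0.2471.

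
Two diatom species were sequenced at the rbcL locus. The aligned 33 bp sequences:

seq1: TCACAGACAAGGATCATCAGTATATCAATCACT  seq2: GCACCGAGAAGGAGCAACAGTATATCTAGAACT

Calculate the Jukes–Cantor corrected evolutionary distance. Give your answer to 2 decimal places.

The sequences differ at 8 of 33 sites (1, 5, 8, 14, 17, 27, 29, 30), so p = 8/33 ≈ 0.242424.
d = −(3/4) ln(1 − 4p/3) = −0.75 ln(1 − 0.323232) = −0.75 ln(0.676768)
  = −0.75 × (-0.390427) = 0.292820 substitutions/site.

0.29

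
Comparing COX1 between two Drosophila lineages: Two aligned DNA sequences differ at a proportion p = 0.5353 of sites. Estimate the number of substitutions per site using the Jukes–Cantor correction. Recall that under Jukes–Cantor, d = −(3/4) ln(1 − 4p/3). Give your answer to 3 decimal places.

0.938

d = −(3/4) ln(1 − 4p/3) = −0.75 ln(1 − 0.713733) = −0.75 ln(0.286267)
  = −0.75 × (-1.250830) = 0.938123 substitutions/site.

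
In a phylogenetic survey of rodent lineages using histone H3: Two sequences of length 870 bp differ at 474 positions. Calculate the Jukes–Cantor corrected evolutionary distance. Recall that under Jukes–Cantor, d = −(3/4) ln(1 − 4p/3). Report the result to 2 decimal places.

0.97

p = 474/870 ≈ 0.544828.
d = −(3/4) ln(1 − 4p/3) = −0.75 ln(1 − 0.726437) = −0.75 ln(0.273563)
  = −0.75 × (-1.296223) = 0.972167 substitutions/site.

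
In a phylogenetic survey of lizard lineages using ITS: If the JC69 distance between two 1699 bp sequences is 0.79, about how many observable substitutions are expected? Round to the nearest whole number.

830

Invert JC69: p = (3/4)(1 − e^(−4d/3)) = 0.75 × (1 − e^(-1.053333)) = 0.75 × (1 − 0.348773) = 0.488420.
Expected differing sites = pL ≈ 0.488420 × 1699 = 829.82558 ≈ 830.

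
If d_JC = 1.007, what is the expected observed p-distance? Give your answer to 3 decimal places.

0.554

p = (3/4)(1 − e^(−4d/3)) = 0.75 × (1 − e^(-1.342667)) = 0.75 × (1 − 0.261148) = 0.554139.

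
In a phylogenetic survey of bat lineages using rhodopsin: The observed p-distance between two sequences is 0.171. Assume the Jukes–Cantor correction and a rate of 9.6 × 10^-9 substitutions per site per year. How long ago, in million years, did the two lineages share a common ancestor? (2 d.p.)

10.11

d = −(3/4) ln(1 − 4p/3) = −0.75 ln(1 − 0.228) = −0.75 ln(0.772)
  = −0.75 × (-0.258771) = 0.194078 substitutions/site.
Under a molecular clock d = 2μt, so t = d/(2μ) = 0.194078 / (2 × 9.6 × 10^-9) = 10.11 million years.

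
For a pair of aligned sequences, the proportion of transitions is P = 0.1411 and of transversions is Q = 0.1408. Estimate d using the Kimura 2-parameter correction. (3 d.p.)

0.358

Under the Kimura two-parameter model, d = −½ ln(1 − 2P − Q) − ¼ ln(1 − 2Q).
1 − 2P − Q = 0.577, giving −½ ln(0.577) = 0.274957.
1 − 2Q = 0.7184, giving −¼ ln(0.7184) = 0.082682.
d = 0.274957 + 0.082682 = 0.357639.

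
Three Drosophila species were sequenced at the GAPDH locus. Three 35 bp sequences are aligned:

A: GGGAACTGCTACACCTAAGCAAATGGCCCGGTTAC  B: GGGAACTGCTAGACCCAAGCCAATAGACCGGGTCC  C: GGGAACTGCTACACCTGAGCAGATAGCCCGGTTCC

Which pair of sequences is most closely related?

A–B: 7/35 differ, p = 0.200, d = 0.233.
A–C: 4/35 differ, p = 0.114, d = 0.124.
B–C: 7/35 differ, p = 0.200, d = 0.233.
The smallest distance is between A and C.

A and C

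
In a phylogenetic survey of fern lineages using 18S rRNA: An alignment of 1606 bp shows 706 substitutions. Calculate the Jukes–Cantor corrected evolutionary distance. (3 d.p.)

p = 706/1606 ≈ 0.439601.
d = −(3/4) ln(1 − 4p/3) = −0.75 ln(1 − 0.586135) = −0.75 ln(0.413865)
  = −0.75 × (-0.882215) = 0.661661 substitutions/site.

0.662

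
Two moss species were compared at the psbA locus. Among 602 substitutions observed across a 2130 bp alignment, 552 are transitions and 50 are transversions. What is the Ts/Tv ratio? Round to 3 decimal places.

R = 552/50 = 11.040.

11.040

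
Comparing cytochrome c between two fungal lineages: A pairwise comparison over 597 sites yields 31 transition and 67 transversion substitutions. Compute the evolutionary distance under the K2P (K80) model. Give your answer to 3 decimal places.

0.185

P = 31/597 ≈ 0.051926 and Q = 67/597 ≈ 0.112228.
Under the Kimura two-parameter model, d = −½ ln(1 − 2P − Q) − ¼ ln(1 − 2Q).
1 − 2P − Q = 0.78392, giving −½ ln(0.78392) = 0.121724.
1 − 2Q = 0.775544, giving −¼ ln(0.775544) = 0.063548.
d = 0.121724 + 0.063548 = 0.185272.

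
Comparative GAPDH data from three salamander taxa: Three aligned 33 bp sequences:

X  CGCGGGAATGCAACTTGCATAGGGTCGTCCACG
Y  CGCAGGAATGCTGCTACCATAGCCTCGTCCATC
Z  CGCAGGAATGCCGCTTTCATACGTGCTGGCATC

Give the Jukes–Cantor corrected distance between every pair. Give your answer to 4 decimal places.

d(X,Y) = 0.3390, d(X,Z) = 0.4975, d(Y,Z) = 0.3882

X–Y: 9/33 sites differ → p ≈ 0.272727, d = −0.75 ln(1 − 0.363636) = 0.338988 ≈ 0.3390.
X–Z: 12/33 sites differ → p ≈ 0.363636, d = −0.75 ln(1 − 0.484848) = 0.497470 ≈ 0.4975.
Y–Z: 10/33 sites differ → p ≈ 0.30303, d = −0.75 ln(1 − 0.40404) = 0.388186 ≈ 0.3882.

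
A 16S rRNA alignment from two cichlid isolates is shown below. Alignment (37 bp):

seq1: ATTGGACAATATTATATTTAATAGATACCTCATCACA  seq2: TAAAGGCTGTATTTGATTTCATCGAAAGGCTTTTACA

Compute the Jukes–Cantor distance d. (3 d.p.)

0.784

The sequences differ at 18 of 37 sites, so p = 18/37 ≈ 0.486486.
d = −(3/4) ln(1 − 4p/3) = −0.75 ln(1 − 0.648648) = −0.75 ln(0.351352)
  = −0.75 × (-1.045967) = 0.784475 substitutions/site.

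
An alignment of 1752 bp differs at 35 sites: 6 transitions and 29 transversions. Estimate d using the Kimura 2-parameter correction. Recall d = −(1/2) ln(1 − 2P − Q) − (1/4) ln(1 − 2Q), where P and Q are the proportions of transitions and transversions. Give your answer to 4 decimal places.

P = 6/1752 ≈ 0.003425 and Q = 29/1752 ≈ 0.016553.
Under the Kimura two-parameter model, d = −½ ln(1 − 2P − Q) − ¼ ln(1 − 2Q).
1 − 2P − Q = 0.976597, giving −½ ln(0.976597) = 0.011841.
1 − 2Q = 0.966894, giving −¼ ln(0.966894) = 0.008417.
d = 0.011841 + 0.008417 = 0.020258.

0.0203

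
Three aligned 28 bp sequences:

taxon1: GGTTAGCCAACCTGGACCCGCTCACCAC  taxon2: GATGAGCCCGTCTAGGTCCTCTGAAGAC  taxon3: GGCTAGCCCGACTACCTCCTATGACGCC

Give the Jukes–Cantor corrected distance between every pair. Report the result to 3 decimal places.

taxon1–taxon2: 12/28 sites differ → p ≈ 0.428571, d = −0.75 ln(1 − 0.571428) = 0.635472 ≈ 0.635.
taxon1–taxon3: 13/28 sites differ → p ≈ 0.464286, d = −0.75 ln(1 − 0.619048) = 0.723811 ≈ 0.724.
taxon2–taxon3: 9/28 sites differ → p ≈ 0.321429, d = −0.75 ln(1 − 0.428572) = 0.419713 ≈ 0.420.

d(taxon1,taxon2) = 0.635, d(taxon1,taxon3) = 0.724, d(taxon2,taxon3) = 0.420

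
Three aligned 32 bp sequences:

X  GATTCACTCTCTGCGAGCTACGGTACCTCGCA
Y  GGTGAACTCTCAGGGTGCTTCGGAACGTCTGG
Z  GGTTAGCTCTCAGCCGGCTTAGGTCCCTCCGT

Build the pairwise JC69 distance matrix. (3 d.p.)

d(X,Y) = 0.520, d(X,Z) = 0.520, d(Y,Z) = 0.460

X–Y: 12/32 sites differ → p = 0.375, d = −0.75 ln(1 − 0.5) = 0.519860 ≈ 0.520.
X–Z: 12/32 sites differ → p = 0.375, d = −0.75 ln(1 − 0.5) = 0.519860 ≈ 0.520.
Y–Z: 11/32 sites differ → p = 0.34375, d = −0.75 ln(1 − 0.458333) = 0.459828 ≈ 0.460.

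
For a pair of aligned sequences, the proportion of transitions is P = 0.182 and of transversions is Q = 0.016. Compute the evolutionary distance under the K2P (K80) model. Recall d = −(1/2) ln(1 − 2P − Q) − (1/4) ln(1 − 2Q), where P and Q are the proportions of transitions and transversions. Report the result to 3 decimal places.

0.247

Under the Kimura two-parameter model, d = −½ ln(1 − 2P − Q) − ¼ ln(1 − 2Q).
1 − 2P − Q = 0.62, giving −½ ln(0.62) = 0.239018.
1 − 2Q = 0.968, giving −¼ ln(0.968) = 0.008131.
d = 0.239018 + 0.008131 = 0.247149.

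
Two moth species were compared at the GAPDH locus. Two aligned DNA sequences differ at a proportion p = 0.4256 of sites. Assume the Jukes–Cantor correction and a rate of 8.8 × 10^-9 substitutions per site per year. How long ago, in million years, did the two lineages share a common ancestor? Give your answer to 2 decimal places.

d = −(3/4) ln(1 − 4p/3) = −0.75 ln(1 − 0.567467) = −0.75 ln(0.432533)
  = −0.75 × (-0.838097) = 0.628573 substitutions/site.
Under a molecular clock d = 2μt, so t = d/(2μ) = 0.628573 / (2 × 8.8 × 10^-9) = 35.71 million years.

35.71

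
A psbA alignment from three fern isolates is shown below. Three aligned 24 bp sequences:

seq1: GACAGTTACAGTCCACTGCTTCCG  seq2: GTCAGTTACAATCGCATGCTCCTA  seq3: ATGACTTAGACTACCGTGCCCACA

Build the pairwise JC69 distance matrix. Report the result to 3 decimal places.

seq1–seq2: 8/24 sites differ → p ≈ 0.333333, d = −0.75 ln(1 − 0.444444) = 0.440839 ≈ 0.441.
seq1–seq3: 13/24 sites differ → p ≈ 0.541667, d = −0.75 ln(1 − 0.722223) = 0.960702 ≈ 0.961.
seq2–seq3: 11/24 sites differ → p ≈ 0.458333, d = −0.75 ln(1 − 0.611111) = 0.708346 ≈ 0.708.

d(seq1,seq2) = 0.441, d(seq1,seq3) = 0.961, d(seq2,seq3) = 0.708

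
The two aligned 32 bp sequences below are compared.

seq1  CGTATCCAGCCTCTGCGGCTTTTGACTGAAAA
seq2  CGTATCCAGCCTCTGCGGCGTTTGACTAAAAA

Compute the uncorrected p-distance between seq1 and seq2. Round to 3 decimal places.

0.063

The sequences differ at 2 of 32 positions (sites 20, 28).
p = 2/32 = 0.0625 ≈ 0.063 (to 3 d.p.).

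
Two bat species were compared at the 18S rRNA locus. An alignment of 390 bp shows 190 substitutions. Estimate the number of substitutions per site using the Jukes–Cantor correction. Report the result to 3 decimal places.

p = 190/390 ≈ 0.487179.
d = −(3/4) ln(1 − 4p/3) = −0.75 ln(1 − 0.649572) = −0.75 ln(0.350428)
  = −0.75 × (-1.048600) = 0.786450 substitutions/site.

0.786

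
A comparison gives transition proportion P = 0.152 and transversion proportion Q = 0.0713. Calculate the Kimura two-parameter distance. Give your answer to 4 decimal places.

Under the Kimura two-parameter model, d = −½ ln(1 − 2P − Q) − ¼ ln(1 − 2Q).
1 − 2P − Q = 0.6247, giving −½ ln(0.6247) = 0.235242.
1 − 2Q = 0.8574, giving −¼ ln(0.8574) = 0.038463.
d = 0.235242 + 0.038463 = 0.273705.

0.2737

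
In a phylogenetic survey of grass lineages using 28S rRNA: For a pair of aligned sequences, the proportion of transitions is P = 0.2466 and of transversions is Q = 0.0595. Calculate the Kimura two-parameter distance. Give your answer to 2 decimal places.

0.43

Under the Kimura two-parameter model, d = −½ ln(1 − 2P − Q) − ¼ ln(1 − 2Q).
1 − 2P − Q = 0.4473, giving −½ ln(0.4473) = 0.402263.
1 − 2Q = 0.881, giving −¼ ln(0.881) = 0.031674.
d = 0.402263 + 0.031674 = 0.433937.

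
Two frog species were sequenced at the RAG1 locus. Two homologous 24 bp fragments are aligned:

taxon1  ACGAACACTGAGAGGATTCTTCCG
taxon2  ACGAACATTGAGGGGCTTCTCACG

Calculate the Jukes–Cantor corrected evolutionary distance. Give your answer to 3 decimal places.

The sequences differ at 5 of 24 sites (8, 13, 16, 21, 22), so p = 5/24 ≈ 0.208333.
d = −(3/4) ln(1 − 4p/3) = −0.75 ln(1 − 0.277777) = −0.75 ln(0.722223)
  = −0.75 × (-0.325421) = 0.244066 substitutions/site.

0.244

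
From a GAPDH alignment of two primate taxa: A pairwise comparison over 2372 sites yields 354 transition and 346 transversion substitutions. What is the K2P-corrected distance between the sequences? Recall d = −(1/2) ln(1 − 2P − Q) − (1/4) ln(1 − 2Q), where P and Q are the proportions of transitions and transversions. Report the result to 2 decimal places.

0.38

P = 354/2372 ≈ 0.149241 and Q = 346/2372 ≈ 0.145868.
Under the Kimura two-parameter model, d = −½ ln(1 − 2P − Q) − ¼ ln(1 − 2Q).
1 − 2P − Q = 0.55565, giving −½ ln(0.55565) = 0.293808.
1 − 2Q = 0.708264, giving −¼ ln(0.708264) = 0.086235.
d = 0.293808 + 0.086235 = 0.380043.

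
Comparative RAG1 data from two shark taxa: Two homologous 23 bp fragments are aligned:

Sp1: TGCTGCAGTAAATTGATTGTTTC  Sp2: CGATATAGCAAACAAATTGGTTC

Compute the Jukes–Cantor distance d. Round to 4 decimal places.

0.5532

The sequences differ at 9 of 23 sites (1, 3, 5, 6, 9, 13, 14, 15, 20), so p = 9/23 ≈ 0.391304.
d = −(3/4) ln(1 − 4p/3) = −0.75 ln(1 − 0.521739) = −0.75 ln(0.478261)
  = −0.75 × (-0.737599) = 0.553199 substitutions/site.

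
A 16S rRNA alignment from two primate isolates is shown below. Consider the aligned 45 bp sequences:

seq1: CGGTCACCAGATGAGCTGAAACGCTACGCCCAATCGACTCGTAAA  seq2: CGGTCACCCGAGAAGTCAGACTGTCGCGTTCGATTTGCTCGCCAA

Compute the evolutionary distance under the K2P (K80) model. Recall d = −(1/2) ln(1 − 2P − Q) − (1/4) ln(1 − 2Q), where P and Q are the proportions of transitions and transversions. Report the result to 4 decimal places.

0.8149

Of 45 sites, 15 differences are transitions and 5 are transversions, so P = 15/45 ≈ 0.333333 and Q = 5/45 ≈ 0.111111.
Under the Kimura two-parameter model, d = −½ ln(1 − 2P − Q) − ¼ ln(1 − 2Q).
1 − 2P − Q = 0.222223, giving −½ ln(0.222223) = 0.752037.
1 − 2Q = 0.777778, giving −¼ ln(0.777778) = 0.062829.
d = 0.752037 + 0.062829 = 0.814866.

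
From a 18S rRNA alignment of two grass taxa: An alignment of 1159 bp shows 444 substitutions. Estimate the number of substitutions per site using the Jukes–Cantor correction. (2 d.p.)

0.54

p = 444/1159 ≈ 0.383089.
d = −(3/4) ln(1 − 4p/3) = −0.75 ln(1 − 0.510785) = −0.75 ln(0.489215)
  = −0.75 × (-0.714953) = 0.536215 substitutions/site.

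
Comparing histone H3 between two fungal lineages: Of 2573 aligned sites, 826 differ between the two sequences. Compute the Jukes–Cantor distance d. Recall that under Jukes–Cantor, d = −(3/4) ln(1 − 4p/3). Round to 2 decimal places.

p = 826/2573 ≈ 0.321026.
d = −(3/4) ln(1 − 4p/3) = −0.75 ln(1 − 0.428035) = −0.75 ln(0.571965)
  = −0.75 × (-0.558677) = 0.419008 substitutions/site.

0.42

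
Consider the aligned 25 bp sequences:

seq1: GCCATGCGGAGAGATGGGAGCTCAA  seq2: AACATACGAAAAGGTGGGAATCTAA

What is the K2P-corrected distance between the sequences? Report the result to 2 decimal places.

0.73

Of 25 sites, 9 differences are transitions and 1 are transversions, so P = 9/25 = 0.36 and Q = 1/25 = 0.04.
Under the Kimura two-parameter model, d = −½ ln(1 − 2P − Q) − ¼ ln(1 − 2Q).
1 − 2P − Q = 0.24, giving −½ ln(0.24) = 0.713558.
1 − 2Q = 0.92, giving −¼ ln(0.92) = 0.020845.
d = 0.713558 + 0.020845 = 0.734403.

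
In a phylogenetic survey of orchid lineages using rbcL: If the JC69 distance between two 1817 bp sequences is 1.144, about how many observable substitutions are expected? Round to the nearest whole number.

Invert JC69: p = (3/4)(1 − e^(−4d/3)) = 0.75 × (1 − e^(-1.525333)) = 0.75 × (1 − 0.217549) = 0.586838.
Expected differing sites = pL ≈ 0.586838 × 1817 = 1066.284646 ≈ 1066.

1066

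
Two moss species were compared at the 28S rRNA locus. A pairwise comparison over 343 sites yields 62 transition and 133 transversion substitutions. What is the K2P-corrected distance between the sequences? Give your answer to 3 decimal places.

1.065

P = 62/343 ≈ 0.180758 and Q = 133/343 ≈ 0.387755.
Under the Kimura two-parameter model, d = −½ ln(1 − 2P − Q) − ¼ ln(1 − 2Q).
1 − 2P − Q = 0.250729, giving −½ ln(0.250729) = 0.691691.
1 − 2Q = 0.22449, giving −¼ ln(0.22449) = 0.373481.
d = 0.691691 + 0.373481 = 1.065172.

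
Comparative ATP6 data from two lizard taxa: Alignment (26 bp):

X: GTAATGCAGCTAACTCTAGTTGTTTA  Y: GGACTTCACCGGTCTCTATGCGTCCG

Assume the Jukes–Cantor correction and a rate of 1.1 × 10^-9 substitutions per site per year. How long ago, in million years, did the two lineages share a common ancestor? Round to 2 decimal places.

The sequences differ at 13 of 26 sites, so p = 13/26 = 0.5.
d = −(3/4) ln(1 − 4p/3) = −0.75 ln(1 − 0.666667) = −0.75 ln(0.333333)
  = −0.75 × (-1.098613) = 0.823960 substitutions/site.
Under a molecular clock d = 2μt, so t = d/(2μ) = 0.823960 / (2 × 1.1 × 10^-9) = 374.53 million years.

374.53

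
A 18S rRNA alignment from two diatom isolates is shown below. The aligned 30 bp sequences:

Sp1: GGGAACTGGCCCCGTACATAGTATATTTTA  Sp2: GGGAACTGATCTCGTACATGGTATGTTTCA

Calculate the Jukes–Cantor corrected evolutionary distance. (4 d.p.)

The sequences differ at 6 of 30 sites (9, 10, 12, 20, 25, 29), so p = 6/30 = 0.2.
d = −(3/4) ln(1 − 4p/3) = −0.75 ln(1 − 0.266667) = −0.75 ln(0.733333)
  = −0.75 × (-0.310155) = 0.232616 substitutions/site.

0.2326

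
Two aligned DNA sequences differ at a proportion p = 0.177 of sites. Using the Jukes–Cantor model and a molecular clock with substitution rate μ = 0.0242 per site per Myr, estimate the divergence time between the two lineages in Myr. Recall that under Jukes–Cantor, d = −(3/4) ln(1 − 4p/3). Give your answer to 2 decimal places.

4.17

d = −(3/4) ln(1 − 4p/3) = −0.75 ln(1 − 0.236) = −0.75 ln(0.764)
  = −0.75 × (-0.269187) = 0.201890 substitutions/site.
Under a molecular clock d = 2μt, so t = d/(2μ) = 0.201890 / (2 × 0.0242) = 4.17 Myr.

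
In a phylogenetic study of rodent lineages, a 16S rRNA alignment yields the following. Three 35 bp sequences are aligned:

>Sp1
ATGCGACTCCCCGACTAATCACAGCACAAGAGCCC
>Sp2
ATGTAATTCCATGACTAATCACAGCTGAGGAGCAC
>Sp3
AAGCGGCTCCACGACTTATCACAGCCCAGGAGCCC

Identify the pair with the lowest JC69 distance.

Sp1–Sp2: 9/35 differ, p = 0.257, d = 0.315.
Sp1–Sp3: 6/35 differ, p = 0.171, d = 0.195.
Sp2–Sp3: 10/35 differ, p = 0.286, d = 0.360.
The smallest distance is between Sp1 and Sp3.

Sp1 and Sp3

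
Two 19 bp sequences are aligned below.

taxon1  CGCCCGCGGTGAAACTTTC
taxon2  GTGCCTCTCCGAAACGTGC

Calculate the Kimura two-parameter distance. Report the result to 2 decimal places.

0.84

Of 19 sites, 1 differences are transitions and 8 are transversions, so P = 1/19 ≈ 0.052632 and Q = 8/19 ≈ 0.421053.
Under the Kimura two-parameter model, d = −½ ln(1 − 2P − Q) − ¼ ln(1 − 2Q).
1 − 2P − Q = 0.473683, giving −½ ln(0.473683) = 0.373608.
1 − 2Q = 0.157894, giving −¼ ln(0.157894) = 0.461458.
d = 0.373608 + 0.461458 = 0.835066.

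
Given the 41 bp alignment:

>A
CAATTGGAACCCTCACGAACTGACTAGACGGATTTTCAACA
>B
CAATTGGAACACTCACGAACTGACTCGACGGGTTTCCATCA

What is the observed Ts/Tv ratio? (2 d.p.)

0.67

Transitions are A↔G and C↔T; transversions are all other mismatches.
Transitions: 2. Transversions: 3.
R = 2/3 = 0.666666… ≈ 0.67 (to 2 d.p.).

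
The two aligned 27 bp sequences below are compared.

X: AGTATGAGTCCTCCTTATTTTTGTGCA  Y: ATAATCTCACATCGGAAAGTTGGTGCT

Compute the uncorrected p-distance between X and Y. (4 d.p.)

0.5185

The sequences differ at 14 of 27 positions.
p = 14/27 = 0.518518… ≈ 0.5185 (to 4 d.p.).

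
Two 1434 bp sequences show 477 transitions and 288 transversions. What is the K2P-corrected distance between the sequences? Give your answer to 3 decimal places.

1.134

P = 477/1434 ≈ 0.332636 and Q = 288/1434 ≈ 0.200837.
Under the Kimura two-parameter model, d = −½ ln(1 − 2P − Q) − ¼ ln(1 − 2Q).
1 − 2P − Q = 0.133891, giving −½ ln(0.133891) = 1.005365.
1 − 2Q = 0.598326, giving −¼ ln(0.598326) = 0.128405.
d = 1.005365 + 0.128405 = 1.133770.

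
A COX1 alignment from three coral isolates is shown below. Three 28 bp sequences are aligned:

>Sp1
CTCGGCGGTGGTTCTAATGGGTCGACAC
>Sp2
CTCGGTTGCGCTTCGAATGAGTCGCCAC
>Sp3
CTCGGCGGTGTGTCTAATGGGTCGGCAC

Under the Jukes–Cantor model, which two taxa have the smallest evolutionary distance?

Sp1 and Sp3

Sp1–Sp2: 7/28 differ, p = 0.250, d = 0.304.
Sp1–Sp3: 3/28 differ, p = 0.107, d = 0.116.
Sp2–Sp3: 8/28 differ, p = 0.286, d = 0.360.
The smallest distance is between Sp1 and Sp3.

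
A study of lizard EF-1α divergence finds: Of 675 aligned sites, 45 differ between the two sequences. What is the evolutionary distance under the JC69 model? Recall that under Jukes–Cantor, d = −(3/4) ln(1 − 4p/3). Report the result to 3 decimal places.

p = 45/675 ≈ 0.066667.
d = −(3/4) ln(1 − 4p/3) = −0.75 ln(1 − 0.088889) = −0.75 ln(0.911111)
  = −0.75 × (-0.093091) = 0.069818 substitutions/site.

0.070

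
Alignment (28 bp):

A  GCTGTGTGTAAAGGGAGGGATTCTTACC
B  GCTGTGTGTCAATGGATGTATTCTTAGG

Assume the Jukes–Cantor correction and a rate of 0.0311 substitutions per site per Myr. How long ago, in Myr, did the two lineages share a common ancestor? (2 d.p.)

4.06

The sequences differ at 6 of 28 sites (10, 13, 17, 19, 27, 28), so p = 6/28 ≈ 0.214286.
d = −(3/4) ln(1 − 4p/3) = −0.75 ln(1 − 0.285715) = −0.75 ln(0.714285)
  = −0.75 × (-0.336473) = 0.252355 substitutions/site.
Under a molecular clock d = 2μt, so t = d/(2μ) = 0.252355 / (2 × 0.0311) = 4.06 Myr.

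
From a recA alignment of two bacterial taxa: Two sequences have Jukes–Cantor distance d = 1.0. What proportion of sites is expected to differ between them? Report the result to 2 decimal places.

0.55

p = (3/4)(1 − e^(−4d/3)) = 0.75 × (1 − e^(-1.333333)) = 0.75 × (1 − 0.263597) = 0.552302.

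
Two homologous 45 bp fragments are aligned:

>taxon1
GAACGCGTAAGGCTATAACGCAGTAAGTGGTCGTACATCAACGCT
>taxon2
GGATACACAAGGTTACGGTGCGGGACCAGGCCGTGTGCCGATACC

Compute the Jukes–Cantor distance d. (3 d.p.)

0.931

The sequences differ at 24 of 45 sites, so p = 24/45 ≈ 0.533333.
d = −(3/4) ln(1 − 4p/3) = −0.75 ln(1 − 0.711111) = −0.75 ln(0.288889)
  = −0.75 × (-1.241713) = 0.931285 substitutions/site.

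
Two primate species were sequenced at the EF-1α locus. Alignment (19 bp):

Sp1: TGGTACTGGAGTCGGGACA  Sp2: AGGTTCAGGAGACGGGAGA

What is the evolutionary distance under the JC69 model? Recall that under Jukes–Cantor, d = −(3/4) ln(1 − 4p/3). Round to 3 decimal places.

The sequences differ at 5 of 19 sites (1, 5, 7, 12, 18), so p = 5/19 ≈ 0.263158.
d = −(3/4) ln(1 − 4p/3) = −0.75 ln(1 − 0.350877) = −0.75 ln(0.649123)
  = −0.75 × (-0.432133) = 0.324100 substitutions/site.

0.324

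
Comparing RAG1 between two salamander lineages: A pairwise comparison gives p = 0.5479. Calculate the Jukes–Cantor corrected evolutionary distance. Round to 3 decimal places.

0.983

d = −(3/4) ln(1 − 4p/3) = −0.75 ln(1 − 0.730533) = −0.75 ln(0.269467)
  = −0.75 × (-1.311309) = 0.983482 substitutions/site.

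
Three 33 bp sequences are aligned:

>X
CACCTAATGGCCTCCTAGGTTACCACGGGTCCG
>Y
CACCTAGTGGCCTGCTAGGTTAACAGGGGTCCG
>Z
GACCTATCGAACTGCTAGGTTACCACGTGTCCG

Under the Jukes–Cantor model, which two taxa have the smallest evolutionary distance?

X–Y: 4/33 differ, p = 0.121, d = 0.132.
X–Z: 7/33 differ, p = 0.212, d = 0.249.
Y–Z: 8/33 differ, p = 0.242, d = 0.293.
The smallest distance is between X and Y.

X and Y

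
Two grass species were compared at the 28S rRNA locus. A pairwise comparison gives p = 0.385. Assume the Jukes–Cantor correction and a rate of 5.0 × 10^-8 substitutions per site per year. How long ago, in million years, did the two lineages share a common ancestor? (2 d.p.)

d = −(3/4) ln(1 − 4p/3) = −0.75 ln(1 − 0.513333) = −0.75 ln(0.486667)
  = −0.75 × (-0.720175) = 0.540131 substitutions/site.
Under a molecular clock d = 2μt, so t = d/(2μ) = 0.540131 / (2 × 5.0 × 10^-8) = 5.40 million years.

5.40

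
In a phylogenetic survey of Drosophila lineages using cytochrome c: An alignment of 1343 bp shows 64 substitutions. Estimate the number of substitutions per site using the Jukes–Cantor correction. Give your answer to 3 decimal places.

0.049

p = 64/1343 ≈ 0.047655.
d = −(3/4) ln(1 − 4p/3) = −0.75 ln(1 − 0.06354) = −0.75 ln(0.93646)
  = −0.75 × (-0.065648) = 0.049236 substitutions/site.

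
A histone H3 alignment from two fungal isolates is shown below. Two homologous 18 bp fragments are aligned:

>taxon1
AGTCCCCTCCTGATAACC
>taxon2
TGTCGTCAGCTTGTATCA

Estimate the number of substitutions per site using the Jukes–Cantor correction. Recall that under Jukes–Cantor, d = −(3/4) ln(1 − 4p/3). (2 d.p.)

The sequences differ at 9 of 18 sites (1, 5, 6, 8, 9, 12, 13, 16, 18), so p = 9/18 = 0.5.
d = −(3/4) ln(1 − 4p/3) = −0.75 ln(1 − 0.666667) = −0.75 ln(0.333333)
  = −0.75 × (-1.098613) = 0.823960 substitutions/site.

0.82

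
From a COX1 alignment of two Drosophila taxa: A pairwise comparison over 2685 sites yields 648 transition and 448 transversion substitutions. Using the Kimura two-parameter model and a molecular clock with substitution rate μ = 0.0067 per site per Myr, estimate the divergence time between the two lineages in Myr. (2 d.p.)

P = 648/2685 ≈ 0.241341 and Q = 448/2685 ≈ 0.166853.
Under the Kimura two-parameter model, d = −½ ln(1 − 2P − Q) − ¼ ln(1 − 2Q).
1 − 2P − Q = 0.350465, giving −½ ln(0.350465) = 0.524247.
1 − 2Q = 0.666294, giving −¼ ln(0.666294) = 0.101506.
d = 0.524247 + 0.101506 = 0.625753.
Under a molecular clock d = 2μt, so t = d/(2μ) = 0.625753 / (2 × 0.0067) = 46.70 Myr.

46.70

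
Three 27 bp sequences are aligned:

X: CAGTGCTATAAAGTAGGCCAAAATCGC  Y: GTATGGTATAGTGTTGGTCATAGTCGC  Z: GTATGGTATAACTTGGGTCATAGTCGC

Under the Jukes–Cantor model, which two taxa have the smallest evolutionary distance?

Y and Z

X–Y: 10/27 differ, p = 0.370, d = 0.511.
X–Z: 10/27 differ, p = 0.370, d = 0.511.
Y–Z: 4/27 differ, p = 0.148, d = 0.165.
The smallest distance is between Y and Z.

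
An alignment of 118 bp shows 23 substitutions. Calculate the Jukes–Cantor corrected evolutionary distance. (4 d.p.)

p = 23/118 ≈ 0.194915.
d = −(3/4) ln(1 − 4p/3) = −0.75 ln(1 − 0.259887) = −0.75 ln(0.740113)
  = −0.75 × (-0.300952) = 0.225714 substitutions/site.

0.2257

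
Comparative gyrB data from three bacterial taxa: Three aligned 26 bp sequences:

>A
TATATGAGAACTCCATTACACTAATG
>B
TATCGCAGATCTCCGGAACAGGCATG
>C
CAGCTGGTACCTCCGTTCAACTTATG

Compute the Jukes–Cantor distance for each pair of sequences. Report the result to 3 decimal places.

A–B: 10/26 sites differ → p ≈ 0.384615, d = −0.75 ln(1 − 0.51282) = 0.539341 ≈ 0.539.
A–C: 10/26 sites differ → p ≈ 0.384615, d = −0.75 ln(1 − 0.51282) = 0.539341 ≈ 0.539.
B–C: 14/26 sites differ → p ≈ 0.538462, d = −0.75 ln(1 − 0.717949) = 0.949251 ≈ 0.949.

d(A,B) = 0.539, d(A,C) = 0.539, d(B,C) = 0.949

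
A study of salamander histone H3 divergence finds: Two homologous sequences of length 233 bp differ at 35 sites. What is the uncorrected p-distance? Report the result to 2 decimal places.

p = 35/233 = 0.150214… ≈ 0.15 (to 2 d.p.).

0.15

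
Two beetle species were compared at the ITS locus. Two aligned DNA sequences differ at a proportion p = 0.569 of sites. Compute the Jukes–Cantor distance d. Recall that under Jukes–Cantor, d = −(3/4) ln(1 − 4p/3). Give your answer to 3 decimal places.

d = −(3/4) ln(1 − 4p/3) = −0.75 ln(1 − 0.758667) = −0.75 ln(0.241333)
  = −0.75 × (-1.421578) = 1.066184 substitutions/site.

1.066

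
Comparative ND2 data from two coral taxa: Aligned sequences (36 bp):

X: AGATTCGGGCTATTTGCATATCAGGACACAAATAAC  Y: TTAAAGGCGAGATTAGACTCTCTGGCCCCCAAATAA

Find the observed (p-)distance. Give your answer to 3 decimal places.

0.528

The sequences differ at 19 of 36 positions.
p = 19/36 = 0.527777… ≈ 0.528 (to 3 d.p.).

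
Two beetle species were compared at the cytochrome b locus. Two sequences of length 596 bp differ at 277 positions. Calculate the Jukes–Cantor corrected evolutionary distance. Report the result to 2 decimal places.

p = 277/596 ≈ 0.464765.
d = −(3/4) ln(1 − 4p/3) = −0.75 ln(1 − 0.619687) = −0.75 ln(0.380313)
  = −0.75 × (-0.966761) = 0.725071 substitutions/site.

0.73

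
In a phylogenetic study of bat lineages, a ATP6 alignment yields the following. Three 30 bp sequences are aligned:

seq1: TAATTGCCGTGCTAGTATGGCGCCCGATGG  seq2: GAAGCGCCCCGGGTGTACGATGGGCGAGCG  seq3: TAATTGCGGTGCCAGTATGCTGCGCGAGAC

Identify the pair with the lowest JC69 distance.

seq1–seq2: 15/30 differ, p = 0.500, d = 0.824.
seq1–seq3: 8/30 differ, p = 0.267, d = 0.330.
seq2–seq3: 14/30 differ, p = 0.467, d = 0.730.
The smallest distance is between seq1 and seq3.

seq1 and seq3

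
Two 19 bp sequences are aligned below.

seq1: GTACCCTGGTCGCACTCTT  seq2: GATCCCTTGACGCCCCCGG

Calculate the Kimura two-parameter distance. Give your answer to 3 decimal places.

Of 19 sites, 1 differences are transitions and 7 are transversions, so P = 1/19 ≈ 0.052632 and Q = 7/19 ≈ 0.368421.
Under the Kimura two-parameter model, d = −½ ln(1 − 2P − Q) − ¼ ln(1 − 2Q).
1 − 2P − Q = 0.526315, giving −½ ln(0.526315) = 0.320928.
1 − 2Q = 0.263158, giving −¼ ln(0.263158) = 0.333750.
d = 0.320928 + 0.333750 = 0.654678.

0.655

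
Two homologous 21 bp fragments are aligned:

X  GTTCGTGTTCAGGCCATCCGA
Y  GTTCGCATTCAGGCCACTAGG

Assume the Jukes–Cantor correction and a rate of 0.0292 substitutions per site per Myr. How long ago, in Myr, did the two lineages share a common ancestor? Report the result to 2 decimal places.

The sequences differ at 6 of 21 sites (6, 7, 17, 18, 19, 21), so p = 6/21 ≈ 0.285714.
d = −(3/4) ln(1 − 4p/3) = −0.75 ln(1 − 0.380952) = −0.75 ln(0.619048)
  = −0.75 × (-0.479572) = 0.359679 substitutions/site.
Under a molecular clock d = 2μt, so t = d/(2μ) = 0.359679 / (2 × 0.0292) = 6.16 Myr.

6.16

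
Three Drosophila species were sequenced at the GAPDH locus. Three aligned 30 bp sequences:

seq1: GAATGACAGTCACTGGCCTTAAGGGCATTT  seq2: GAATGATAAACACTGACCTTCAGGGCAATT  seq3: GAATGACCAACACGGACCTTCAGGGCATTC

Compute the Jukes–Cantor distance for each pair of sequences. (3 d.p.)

seq1–seq2: 6/30 sites differ → p = 0.2, d = −0.75 ln(1 − 0.266667) = 0.232617 ≈ 0.233.
seq1–seq3: 7/30 sites differ → p ≈ 0.233333, d = −0.75 ln(1 − 0.311111) = 0.279506 ≈ 0.280.
seq2–seq3: 5/30 sites differ → p ≈ 0.166667, d = −0.75 ln(1 − 0.222223) = 0.188487 ≈ 0.188.

d(seq1,seq2) = 0.233, d(seq1,seq3) = 0.280, d(seq2,seq3) = 0.188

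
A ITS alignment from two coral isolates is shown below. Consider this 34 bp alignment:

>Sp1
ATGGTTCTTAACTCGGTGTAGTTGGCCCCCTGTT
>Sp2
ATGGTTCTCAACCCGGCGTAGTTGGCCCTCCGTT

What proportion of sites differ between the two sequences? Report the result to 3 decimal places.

0.147

The sequences differ at 5 of 34 positions (sites 9, 13, 17, 29, 31).
p = 5/34 = 0.147058… ≈ 0.147 (to 3 d.p.).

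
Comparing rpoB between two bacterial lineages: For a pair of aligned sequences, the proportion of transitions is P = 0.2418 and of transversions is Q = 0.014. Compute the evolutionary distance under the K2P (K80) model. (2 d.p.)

Under the Kimura two-parameter model, d = −½ ln(1 − 2P − Q) − ¼ ln(1 − 2Q).
1 − 2P − Q = 0.5024, giving −½ ln(0.5024) = 0.344179.
1 − 2Q = 0.972, giving −¼ ln(0.972) = 0.007100.
d = 0.344179 + 0.007100 = 0.351279.

0.35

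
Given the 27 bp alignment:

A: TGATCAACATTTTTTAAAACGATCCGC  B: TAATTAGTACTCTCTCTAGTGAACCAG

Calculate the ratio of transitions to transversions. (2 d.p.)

Transitions are A↔G and C↔T; transversions are all other mismatches.
Transitions: 10. Transversions: 4.
R = 10/4 = 2.50.

2.50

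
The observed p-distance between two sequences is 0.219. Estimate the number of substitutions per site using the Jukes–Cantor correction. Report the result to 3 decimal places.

d = −(3/4) ln(1 − 4p/3) = −0.75 ln(1 − 0.292) = −0.75 ln(0.708)
  = −0.75 × (-0.345311) = 0.258983 substitutions/site.

0.259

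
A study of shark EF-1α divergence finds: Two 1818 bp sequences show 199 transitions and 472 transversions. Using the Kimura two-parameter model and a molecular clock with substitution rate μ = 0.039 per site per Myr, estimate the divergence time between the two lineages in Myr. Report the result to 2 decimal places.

P = 199/1818 ≈ 0.109461 and Q = 472/1818 ≈ 0.259626.
Under the Kimura two-parameter model, d = −½ ln(1 − 2P − Q) − ¼ ln(1 − 2Q).
1 − 2P − Q = 0.521452, giving −½ ln(0.521452) = 0.325569.
1 − 2Q = 0.480748, giving −¼ ln(0.480748) = 0.183103.
d = 0.325569 + 0.183103 = 0.508672.
Under a molecular clock d = 2μt, so t = d/(2μ) = 0.508672 / (2 × 0.039) = 6.52 Myr.

6.52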